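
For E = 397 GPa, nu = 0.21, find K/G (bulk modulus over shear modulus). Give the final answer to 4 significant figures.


G = E / (2*(1+nu))
G = 397 / (2*(1+0.21)) = 164.05 GPa
K = E / (3*(1-2*nu))
K = 397 / (3*(1-2*0.21)) = 228.161 GPa
K/G = 228.161 / 164.05 = 1.391


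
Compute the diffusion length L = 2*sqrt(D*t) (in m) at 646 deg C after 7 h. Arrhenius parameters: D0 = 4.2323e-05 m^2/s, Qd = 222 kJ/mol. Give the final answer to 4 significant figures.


Step 1: D = D0 * exp(-Qd/(R*T))
T = 919.15 K
D = 4.2323e-05 * exp(-222e3 / (8.314 * 919.15)) = 1.02334e-17 m^2/s
Step 2: L = 2*sqrt(D*t)
t = 7 h = 25200 s
L = 2*sqrt(1.02334e-17 * 25200) = 1.016e-06 m


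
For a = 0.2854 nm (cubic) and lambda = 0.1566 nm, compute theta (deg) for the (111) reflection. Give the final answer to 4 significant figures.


d = a / sqrt(h^2+k^2+l^2)
d = 0.2854 / sqrt(3) = 0.164776 nm
lambda = 2*d*sin(theta)  =>  sin(theta) = lambda / (2*d)
sin(theta) = 0.1566 / (2 * 0.164776) = 0.475191
theta = 28.37 deg


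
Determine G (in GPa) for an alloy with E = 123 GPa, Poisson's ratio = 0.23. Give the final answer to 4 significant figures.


G = E / (2*(1+nu))
G = 123 / (2*(1+0.23))
G = 50 GPa


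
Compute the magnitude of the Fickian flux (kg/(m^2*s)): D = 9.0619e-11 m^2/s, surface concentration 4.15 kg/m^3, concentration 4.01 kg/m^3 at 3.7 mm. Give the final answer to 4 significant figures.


J = -D * (dC/dx) = D * (C1 - C2) / dx
J = 9.0619e-11 * (4.15 - 4.01) / 3.7e-03
J = 3.429e-09 kg/(m^2*s)


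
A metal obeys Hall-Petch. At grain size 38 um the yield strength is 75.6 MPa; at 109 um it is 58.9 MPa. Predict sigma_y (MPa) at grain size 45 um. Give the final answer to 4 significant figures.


sigma_y = sigma0 + k / sqrt(d)
1/sqrt(d1) = 1/sqrt(3.8e-05) = 162.221;  1/sqrt(d2) = 95.7826
k = (sigma1 - sigma2) / (1/sqrt(d1) - 1/sqrt(d2)) = (75.6 - 58.9) / (162.221 - 95.7826) = 0.251359 MPa*m^0.5
sigma0 = sigma1 - k/sqrt(d1) = 75.6 - 0.251359*162.221 = 34.8242 MPa
sigma_y(d3) = 34.8242 + 0.251359 / sqrt(4.5e-05) = 72.29 MPa


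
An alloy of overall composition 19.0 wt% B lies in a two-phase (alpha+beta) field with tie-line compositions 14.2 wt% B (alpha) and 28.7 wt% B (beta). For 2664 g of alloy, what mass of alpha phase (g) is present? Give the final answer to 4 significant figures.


f_alpha = (C_beta - C0) / (C_beta - C_alpha)
f_alpha = (28.7 - 19.0) / (28.7 - 14.2) = 0.668966
m_alpha = f_alpha * m_total = 0.668966 * 2664 = 1782 g


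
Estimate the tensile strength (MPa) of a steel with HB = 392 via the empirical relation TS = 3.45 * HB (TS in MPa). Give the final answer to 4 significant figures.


TS (MPa) = 3.45 * HB
TS = 3.45 * 392
TS = 1352 MPa


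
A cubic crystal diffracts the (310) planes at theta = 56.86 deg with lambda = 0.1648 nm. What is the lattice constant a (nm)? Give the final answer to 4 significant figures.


d = lambda / (2*sin(theta))
d = 0.1648 / (2*sin(56.86 deg))
d = 0.0984072 nm
a = d * sqrt(h^2+k^2+l^2) = 0.0984072 * sqrt(10)
a = 0.3112 nm


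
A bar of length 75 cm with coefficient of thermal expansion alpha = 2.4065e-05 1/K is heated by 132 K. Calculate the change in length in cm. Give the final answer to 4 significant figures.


dL = L0 * alpha * dT
dL = 75 * 2.4065e-05 * 132
dL = 0.2382 cm


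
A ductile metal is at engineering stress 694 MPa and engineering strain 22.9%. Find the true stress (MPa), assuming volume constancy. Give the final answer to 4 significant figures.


sigma_true = sigma_eng * (1 + epsilon_eng)
sigma_true = 694 * (1 + 0.229)
sigma_true = 852.9 MPa


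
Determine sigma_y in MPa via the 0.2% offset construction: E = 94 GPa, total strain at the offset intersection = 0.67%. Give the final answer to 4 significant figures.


Offset strain = 0.002
Elastic strain at yield = total_strain - offset = 6.7e-03 - 0.002 = 4.7e-03
sigma_y = E * elastic_strain = 94000 * 4.7e-03
sigma_y = 441.8 MPa


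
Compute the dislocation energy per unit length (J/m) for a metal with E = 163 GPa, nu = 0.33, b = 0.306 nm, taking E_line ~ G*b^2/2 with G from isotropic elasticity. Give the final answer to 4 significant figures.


Step 1: G = E / (2*(1+nu))
G = 163 / (2*(1+0.33)) = 61.2782 GPa = 6.12782e+10 Pa
Step 2: E_line = G*b^2/2
b = 0.306 nm = 3.06e-10 m
E_line = 0.5 * 6.12782e+10 * (3.06e-10)^2 = 2.869e-09 J/m


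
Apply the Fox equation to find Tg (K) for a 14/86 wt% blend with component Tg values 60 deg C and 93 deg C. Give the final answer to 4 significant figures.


1/Tg = w1/Tg1 + w2/Tg2 (in Kelvin)
Tg1 = 333.15 K, Tg2 = 366.15 K
1/Tg = 0.14/333.15 + 0.86/366.15
Tg = 361.1 K


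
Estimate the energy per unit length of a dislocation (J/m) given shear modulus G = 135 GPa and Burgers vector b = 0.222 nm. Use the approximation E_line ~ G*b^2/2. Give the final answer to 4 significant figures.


E = G*b^2/2
b = 0.222 nm = 2.22e-10 m
G = 135 GPa = 1.35e+11 Pa
E = 0.5 * 1.35e+11 * (2.22e-10)^2
E = 3.327e-09 J/m


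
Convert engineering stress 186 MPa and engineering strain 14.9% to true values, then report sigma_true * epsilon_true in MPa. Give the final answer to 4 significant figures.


sigma_true = sigma_eng * (1 + epsilon_eng)
sigma_true = 186 * (1 + 0.149) = 213.714 MPa
epsilon_true = ln(1 + epsilon_eng)
epsilon_true = ln(1 + 0.149) = 0.138892
sigma_true * epsilon_true = 213.714 * 0.138892 = 29.68 MPa


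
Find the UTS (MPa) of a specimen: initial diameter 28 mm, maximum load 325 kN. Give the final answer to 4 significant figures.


A0 = pi*(d/2)^2 = pi*(28/2)^2 = 615.752 mm^2
UTS = F_max / A0 = 325*1000 / 615.752
UTS = 527.8 MPa


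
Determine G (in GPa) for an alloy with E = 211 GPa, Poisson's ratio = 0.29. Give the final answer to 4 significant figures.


G = E / (2*(1+nu))
G = 211 / (2*(1+0.29))
G = 81.78 GPa


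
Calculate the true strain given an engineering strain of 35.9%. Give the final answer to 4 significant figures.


epsilon_true = ln(1 + epsilon_eng)
epsilon_true = ln(1 + 0.359)
epsilon_true = 0.3067


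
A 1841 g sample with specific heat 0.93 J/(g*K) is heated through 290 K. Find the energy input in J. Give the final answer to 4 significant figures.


Q = m * cp * dT
Q = 1841 * 0.93 * 290
Q = 496500 J


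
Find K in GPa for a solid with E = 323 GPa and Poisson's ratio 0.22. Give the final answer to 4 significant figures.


K = E / (3*(1-2*nu))
K = 323 / (3*(1-2*0.22))
K = 192.3 GPa


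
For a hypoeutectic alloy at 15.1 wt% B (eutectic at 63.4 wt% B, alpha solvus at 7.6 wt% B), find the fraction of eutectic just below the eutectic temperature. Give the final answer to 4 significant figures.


f_primary = (C_e - C0) / (C_e - C_alpha_max)
f_primary = (63.4 - 15.1) / (63.4 - 7.6)
f_primary = 0.865591
f_eutectic = 1 - 0.865591 = 0.1344


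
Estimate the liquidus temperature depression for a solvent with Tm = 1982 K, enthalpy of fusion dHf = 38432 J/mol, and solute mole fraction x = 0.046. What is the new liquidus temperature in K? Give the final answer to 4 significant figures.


dT = R*Tm^2*x / dHf
dT = 8.314 * 1982^2 * 0.046 / 38432
dT = 39.0915 K
T_new = 1982 - 39.0915 = 1943 K


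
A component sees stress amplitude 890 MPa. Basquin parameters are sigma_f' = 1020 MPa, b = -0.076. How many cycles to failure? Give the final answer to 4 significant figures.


sigma_a = sigma_f' * (2*Nf)^b
2*Nf = (sigma_a / sigma_f')^(1/b)
2*Nf = (890 / 1020)^(1/-0.076)
2*Nf = 6.01286
Nf = 3.006 cycles


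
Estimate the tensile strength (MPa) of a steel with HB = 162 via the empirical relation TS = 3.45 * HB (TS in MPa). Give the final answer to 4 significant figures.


TS (MPa) = 3.45 * HB
TS = 3.45 * 162
TS = 558.9 MPa


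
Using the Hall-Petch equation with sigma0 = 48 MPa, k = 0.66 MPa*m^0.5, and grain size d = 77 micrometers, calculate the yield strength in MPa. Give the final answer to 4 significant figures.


sigma_y = sigma0 + k / sqrt(d)
d = 77 um = 7.7e-05 m
sigma_y = 48 + 0.66 / sqrt(7.7e-05)
sigma_y = 123.2 MPa


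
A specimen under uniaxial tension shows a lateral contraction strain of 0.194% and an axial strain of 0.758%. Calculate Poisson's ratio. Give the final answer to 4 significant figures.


nu = -epsilon_lat / epsilon_axial
Lateral strain is contraction (negative), so using magnitudes:
nu = 0.194 / 0.758
nu = 0.2559


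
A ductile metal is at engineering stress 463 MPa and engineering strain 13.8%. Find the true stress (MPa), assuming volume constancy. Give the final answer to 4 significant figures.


sigma_true = sigma_eng * (1 + epsilon_eng)
sigma_true = 463 * (1 + 0.138)
sigma_true = 526.9 MPa


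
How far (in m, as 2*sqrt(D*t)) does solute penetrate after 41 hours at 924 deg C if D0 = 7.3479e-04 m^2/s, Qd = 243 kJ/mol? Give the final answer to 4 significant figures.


Step 1: D = D0 * exp(-Qd/(R*T))
T = 1197.15 K
D = 7.3479e-04 * exp(-243e3 / (8.314 * 1197.15)) = 1.83267e-14 m^2/s
Step 2: L = 2*sqrt(D*t)
t = 41 h = 147600 s
L = 2*sqrt(1.83267e-14 * 147600) = 1.04e-04 m


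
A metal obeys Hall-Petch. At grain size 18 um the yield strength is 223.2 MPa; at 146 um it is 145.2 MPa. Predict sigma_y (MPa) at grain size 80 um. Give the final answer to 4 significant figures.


sigma_y = sigma0 + k / sqrt(d)
1/sqrt(d1) = 1/sqrt(1.8e-05) = 235.702;  1/sqrt(d2) = 82.7606
k = (sigma1 - sigma2) / (1/sqrt(d1) - 1/sqrt(d2)) = (223.2 - 145.2) / (235.702 - 82.7606) = 0.509998 MPa*m^0.5
sigma0 = sigma1 - k/sqrt(d1) = 223.2 - 0.509998*235.702 = 102.992 MPa
sigma_y(d3) = 102.992 + 0.509998 / sqrt(8e-05) = 160 MPa


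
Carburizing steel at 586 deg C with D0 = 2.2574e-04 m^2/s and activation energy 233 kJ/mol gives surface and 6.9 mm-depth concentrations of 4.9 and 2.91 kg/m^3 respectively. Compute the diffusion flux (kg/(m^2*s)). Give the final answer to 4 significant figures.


Step 1: D = D0 * exp(-Qd/(R*T))
T = 586 + 273.15 = 859.15 K
D = 2.2574e-04 * exp(-233e3 / (8.314 * 859.15)) = 1.53869e-18 m^2/s
Step 2: J = D * (C1 - C2) / dx
J = 1.53869e-18 * (4.9 - 2.91) / 6.9e-03
J = 4.438e-16 kg/(m^2*s)


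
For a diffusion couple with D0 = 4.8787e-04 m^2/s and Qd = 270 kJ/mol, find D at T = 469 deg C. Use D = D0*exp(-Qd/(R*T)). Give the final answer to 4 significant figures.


D = D0 * exp(-Qd / (R*T))
T = 742.15 K
D = 4.8787e-04 * exp(-270e3 / (8.314 * 742.15))
D = 4.833e-23 m^2/s


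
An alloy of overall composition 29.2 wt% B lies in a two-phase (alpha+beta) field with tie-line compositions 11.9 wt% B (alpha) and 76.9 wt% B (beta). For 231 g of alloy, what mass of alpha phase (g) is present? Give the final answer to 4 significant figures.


f_alpha = (C_beta - C0) / (C_beta - C_alpha)
f_alpha = (76.9 - 29.2) / (76.9 - 11.9) = 0.733846
m_alpha = f_alpha * m_total = 0.733846 * 231 = 169.5 g


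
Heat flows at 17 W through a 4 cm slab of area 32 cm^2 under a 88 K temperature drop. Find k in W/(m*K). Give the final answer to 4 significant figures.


k = Q*L / (A*dT)
L = 0.04 m, A = 3.2e-03 m^2
k = 17 * 0.04 / (3.2e-03 * 88)
k = 2.415 W/(m*K)


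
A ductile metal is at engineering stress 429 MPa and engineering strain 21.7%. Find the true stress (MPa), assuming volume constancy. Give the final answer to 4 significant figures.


sigma_true = sigma_eng * (1 + epsilon_eng)
sigma_true = 429 * (1 + 0.217)
sigma_true = 522.1 MPa


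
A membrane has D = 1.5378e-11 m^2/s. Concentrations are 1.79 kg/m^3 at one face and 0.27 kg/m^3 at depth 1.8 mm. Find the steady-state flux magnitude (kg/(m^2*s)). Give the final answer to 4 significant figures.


J = -D * (dC/dx) = D * (C1 - C2) / dx
J = 1.5378e-11 * (1.79 - 0.27) / 1.8e-03
J = 1.299e-08 kg/(m^2*s)


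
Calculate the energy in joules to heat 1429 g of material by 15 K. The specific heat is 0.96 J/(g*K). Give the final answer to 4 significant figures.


Q = m * cp * dT
Q = 1429 * 0.96 * 15
Q = 20580 J


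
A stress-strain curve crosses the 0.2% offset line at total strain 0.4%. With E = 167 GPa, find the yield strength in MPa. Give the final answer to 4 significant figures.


Offset strain = 0.002
Elastic strain at yield = total_strain - offset = 4e-03 - 0.002 = 2e-03
sigma_y = E * elastic_strain = 167000 * 2e-03
sigma_y = 334 MPa


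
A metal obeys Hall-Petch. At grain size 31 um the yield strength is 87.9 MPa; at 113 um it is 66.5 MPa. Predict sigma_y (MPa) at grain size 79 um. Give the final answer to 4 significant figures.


sigma_y = sigma0 + k / sqrt(d)
1/sqrt(d1) = 1/sqrt(3.1e-05) = 179.605;  1/sqrt(d2) = 94.0721
k = (sigma1 - sigma2) / (1/sqrt(d1) - 1/sqrt(d2)) = (87.9 - 66.5) / (179.605 - 94.0721) = 0.250195 MPa*m^0.5
sigma0 = sigma1 - k/sqrt(d1) = 87.9 - 0.250195*179.605 = 42.9636 MPa
sigma_y(d3) = 42.9636 + 0.250195 / sqrt(7.9e-05) = 71.11 MPa


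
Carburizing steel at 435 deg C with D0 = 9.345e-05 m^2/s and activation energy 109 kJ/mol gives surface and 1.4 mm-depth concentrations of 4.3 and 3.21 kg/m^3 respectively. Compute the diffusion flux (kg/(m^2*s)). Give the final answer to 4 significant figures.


Step 1: D = D0 * exp(-Qd/(R*T))
T = 435 + 273.15 = 708.15 K
D = 9.345e-05 * exp(-109e3 / (8.314 * 708.15)) = 8.51567e-13 m^2/s
Step 2: J = D * (C1 - C2) / dx
J = 8.51567e-13 * (4.3 - 3.21) / 1.4e-03
J = 6.63e-10 kg/(m^2*s)


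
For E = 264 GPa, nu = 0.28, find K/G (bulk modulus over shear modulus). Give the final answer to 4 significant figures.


G = E / (2*(1+nu))
G = 264 / (2*(1+0.28)) = 103.125 GPa
K = E / (3*(1-2*nu))
K = 264 / (3*(1-2*0.28)) = 200 GPa
K/G = 200 / 103.125 = 1.939


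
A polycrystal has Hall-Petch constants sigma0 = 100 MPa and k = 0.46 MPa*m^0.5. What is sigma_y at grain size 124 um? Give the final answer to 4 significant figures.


sigma_y = sigma0 + k / sqrt(d)
d = 124 um = 1.24e-04 m
sigma_y = 100 + 0.46 / sqrt(1.24e-04)
sigma_y = 141.3 MPa


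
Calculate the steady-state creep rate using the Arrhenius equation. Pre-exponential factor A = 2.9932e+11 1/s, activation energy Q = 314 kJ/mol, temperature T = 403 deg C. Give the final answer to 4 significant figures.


rate = A * exp(-Q / (R*T))
T = 403 + 273.15 = 676.15 K
rate = 2.9932e+11 * exp(-314e3 / (8.314 * 676.15))
rate = 1.651e-13 1/s


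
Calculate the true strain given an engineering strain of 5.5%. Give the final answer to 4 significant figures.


epsilon_true = ln(1 + epsilon_eng)
epsilon_true = ln(1 + 0.055)
epsilon_true = 0.05354


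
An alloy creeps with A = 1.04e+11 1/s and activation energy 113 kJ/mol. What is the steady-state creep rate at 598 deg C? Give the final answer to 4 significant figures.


rate = A * exp(-Q / (R*T))
T = 598 + 273.15 = 871.15 K
rate = 1.04e+11 * exp(-113e3 / (8.314 * 871.15))
rate = 17430 1/s


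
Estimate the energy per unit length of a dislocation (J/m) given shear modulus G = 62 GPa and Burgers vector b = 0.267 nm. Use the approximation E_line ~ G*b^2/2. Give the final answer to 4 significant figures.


E = G*b^2/2
b = 0.267 nm = 2.67e-10 m
G = 62 GPa = 6.2e+10 Pa
E = 0.5 * 6.2e+10 * (2.67e-10)^2
E = 2.21e-09 J/m


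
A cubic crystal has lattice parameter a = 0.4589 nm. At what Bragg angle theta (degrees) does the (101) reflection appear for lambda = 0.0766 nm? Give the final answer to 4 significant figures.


d = a / sqrt(h^2+k^2+l^2)
d = 0.4589 / sqrt(2) = 0.324491 nm
lambda = 2*d*sin(theta)  =>  sin(theta) = lambda / (2*d)
sin(theta) = 0.0766 / (2 * 0.324491) = 0.118031
theta = 6.778 deg


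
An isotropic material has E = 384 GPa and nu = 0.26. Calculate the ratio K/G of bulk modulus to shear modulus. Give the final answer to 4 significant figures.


G = E / (2*(1+nu))
G = 384 / (2*(1+0.26)) = 152.381 GPa
K = E / (3*(1-2*nu))
K = 384 / (3*(1-2*0.26)) = 266.667 GPa
K/G = 266.667 / 152.381 = 1.75


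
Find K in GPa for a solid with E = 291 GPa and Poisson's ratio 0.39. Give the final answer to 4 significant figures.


K = E / (3*(1-2*nu))
K = 291 / (3*(1-2*0.39))
K = 440.9 GPa


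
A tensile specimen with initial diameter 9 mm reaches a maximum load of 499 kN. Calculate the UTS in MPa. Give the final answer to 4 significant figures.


A0 = pi*(d/2)^2 = pi*(9/2)^2 = 63.6173 mm^2
UTS = F_max / A0 = 499*1000 / 63.6173
UTS = 7844 MPa


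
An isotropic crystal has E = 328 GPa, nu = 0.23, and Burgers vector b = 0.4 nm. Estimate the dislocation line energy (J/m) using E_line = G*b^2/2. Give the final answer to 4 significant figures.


Step 1: G = E / (2*(1+nu))
G = 328 / (2*(1+0.23)) = 133.333 GPa = 1.33333e+11 Pa
Step 2: E_line = G*b^2/2
b = 0.4 nm = 4e-10 m
E_line = 0.5 * 1.33333e+11 * (4e-10)^2 = 1.067e-08 J/m


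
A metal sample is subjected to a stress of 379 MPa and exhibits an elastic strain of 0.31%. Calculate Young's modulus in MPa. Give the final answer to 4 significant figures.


E = sigma / epsilon
epsilon = 0.31% = 3.1e-03
E = 379 / 3.1e-03
E = 122300 MPa


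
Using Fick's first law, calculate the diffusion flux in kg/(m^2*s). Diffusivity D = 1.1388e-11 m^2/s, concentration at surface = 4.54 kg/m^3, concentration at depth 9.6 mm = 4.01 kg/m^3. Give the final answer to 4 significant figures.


J = -D * (dC/dx) = D * (C1 - C2) / dx
J = 1.1388e-11 * (4.54 - 4.01) / 9.6e-03
J = 6.287e-10 kg/(m^2*s)


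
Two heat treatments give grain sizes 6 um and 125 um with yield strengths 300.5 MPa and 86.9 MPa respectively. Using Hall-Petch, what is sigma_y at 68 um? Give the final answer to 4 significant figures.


sigma_y = sigma0 + k / sqrt(d)
1/sqrt(d1) = 1/sqrt(6e-06) = 408.248;  1/sqrt(d2) = 89.4427
k = (sigma1 - sigma2) / (1/sqrt(d1) - 1/sqrt(d2)) = (300.5 - 86.9) / (408.248 - 89.4427) = 0.670001 MPa*m^0.5
sigma0 = sigma1 - k/sqrt(d1) = 300.5 - 0.670001*408.248 = 26.9733 MPa
sigma_y(d3) = 26.9733 + 0.670001 / sqrt(6.8e-05) = 108.2 MPa


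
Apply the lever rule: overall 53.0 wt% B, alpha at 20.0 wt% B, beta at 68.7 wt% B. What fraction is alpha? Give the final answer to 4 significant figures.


f_alpha = (C_beta - C0) / (C_beta - C_alpha)
f_alpha = (68.7 - 53.0) / (68.7 - 20.0)
f_alpha = 0.3224


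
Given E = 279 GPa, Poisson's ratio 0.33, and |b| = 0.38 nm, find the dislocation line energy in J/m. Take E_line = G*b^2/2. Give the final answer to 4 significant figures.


Step 1: G = E / (2*(1+nu))
G = 279 / (2*(1+0.33)) = 104.887 GPa = 1.04887e+11 Pa
Step 2: E_line = G*b^2/2
b = 0.38 nm = 3.8e-10 m
E_line = 0.5 * 1.04887e+11 * (3.8e-10)^2 = 7.573e-09 J/m


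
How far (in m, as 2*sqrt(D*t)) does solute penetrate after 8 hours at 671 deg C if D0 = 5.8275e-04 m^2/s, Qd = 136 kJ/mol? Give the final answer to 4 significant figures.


Step 1: D = D0 * exp(-Qd/(R*T))
T = 944.15 K
D = 5.8275e-04 * exp(-136e3 / (8.314 * 944.15)) = 1.74211e-11 m^2/s
Step 2: L = 2*sqrt(D*t)
t = 8 h = 28800 s
L = 2*sqrt(1.74211e-11 * 28800) = 1.417e-03 m


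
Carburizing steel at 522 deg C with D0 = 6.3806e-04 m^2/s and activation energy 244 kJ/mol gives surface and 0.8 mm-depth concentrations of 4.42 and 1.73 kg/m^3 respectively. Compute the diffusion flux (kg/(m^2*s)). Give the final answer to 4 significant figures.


Step 1: D = D0 * exp(-Qd/(R*T))
T = 522 + 273.15 = 795.15 K
D = 6.3806e-04 * exp(-244e3 / (8.314 * 795.15)) = 5.96408e-20 m^2/s
Step 2: J = D * (C1 - C2) / dx
J = 5.96408e-20 * (4.42 - 1.73) / 8e-04
J = 2.005e-16 kg/(m^2*s)


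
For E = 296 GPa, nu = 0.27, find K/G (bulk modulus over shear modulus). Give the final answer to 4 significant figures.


G = E / (2*(1+nu))
G = 296 / (2*(1+0.27)) = 116.535 GPa
K = E / (3*(1-2*nu))
K = 296 / (3*(1-2*0.27)) = 214.493 GPa
K/G = 214.493 / 116.535 = 1.841


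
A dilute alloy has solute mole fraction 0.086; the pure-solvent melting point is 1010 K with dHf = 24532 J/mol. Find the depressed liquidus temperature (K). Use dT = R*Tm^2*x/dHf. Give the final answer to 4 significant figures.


dT = R*Tm^2*x / dHf
dT = 8.314 * 1010^2 * 0.086 / 24532
dT = 29.7316 K
T_new = 1010 - 29.7316 = 980.3 K


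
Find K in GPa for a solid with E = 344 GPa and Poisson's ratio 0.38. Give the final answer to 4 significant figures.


K = E / (3*(1-2*nu))
K = 344 / (3*(1-2*0.38))
K = 477.8 GPa


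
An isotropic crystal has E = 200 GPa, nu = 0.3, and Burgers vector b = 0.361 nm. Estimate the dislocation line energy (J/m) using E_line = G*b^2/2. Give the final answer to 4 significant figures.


Step 1: G = E / (2*(1+nu))
G = 200 / (2*(1+0.3)) = 76.9231 GPa = 7.69231e+10 Pa
Step 2: E_line = G*b^2/2
b = 0.361 nm = 3.61e-10 m
E_line = 0.5 * 7.69231e+10 * (3.61e-10)^2 = 5.012e-09 J/m


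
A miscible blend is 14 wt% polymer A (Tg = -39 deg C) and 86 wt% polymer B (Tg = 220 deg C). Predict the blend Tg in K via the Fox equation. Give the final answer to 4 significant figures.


1/Tg = w1/Tg1 + w2/Tg2 (in Kelvin)
Tg1 = 234.15 K, Tg2 = 493.15 K
1/Tg = 0.14/234.15 + 0.86/493.15
Tg = 427 K


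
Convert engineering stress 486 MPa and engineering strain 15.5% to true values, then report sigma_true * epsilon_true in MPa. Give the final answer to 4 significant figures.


sigma_true = sigma_eng * (1 + epsilon_eng)
sigma_true = 486 * (1 + 0.155) = 561.33 MPa
epsilon_true = ln(1 + epsilon_eng)
epsilon_true = ln(1 + 0.155) = 0.1441
sigma_true * epsilon_true = 561.33 * 0.1441 = 80.89 MPa


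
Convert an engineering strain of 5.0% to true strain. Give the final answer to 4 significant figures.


epsilon_true = ln(1 + epsilon_eng)
epsilon_true = ln(1 + 0.05)
epsilon_true = 0.04879


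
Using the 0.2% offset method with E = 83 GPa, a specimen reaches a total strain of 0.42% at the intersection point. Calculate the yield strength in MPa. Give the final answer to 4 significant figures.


Offset strain = 0.002
Elastic strain at yield = total_strain - offset = 4.2e-03 - 0.002 = 2.2e-03
sigma_y = E * elastic_strain = 83000 * 2.2e-03
sigma_y = 182.6 MPa


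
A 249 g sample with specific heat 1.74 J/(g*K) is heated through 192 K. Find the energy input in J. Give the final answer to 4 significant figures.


Q = m * cp * dT
Q = 249 * 1.74 * 192
Q = 83190 J


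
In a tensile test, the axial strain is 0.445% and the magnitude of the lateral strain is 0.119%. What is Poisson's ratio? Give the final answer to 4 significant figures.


nu = -epsilon_lat / epsilon_axial
Lateral strain is contraction (negative), so using magnitudes:
nu = 0.119 / 0.445
nu = 0.2674


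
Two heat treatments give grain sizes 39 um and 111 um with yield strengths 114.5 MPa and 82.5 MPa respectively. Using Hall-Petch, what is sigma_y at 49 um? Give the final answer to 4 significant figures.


sigma_y = sigma0 + k / sqrt(d)
1/sqrt(d1) = 1/sqrt(3.9e-05) = 160.128;  1/sqrt(d2) = 94.9158
k = (sigma1 - sigma2) / (1/sqrt(d1) - 1/sqrt(d2)) = (114.5 - 82.5) / (160.128 - 94.9158) = 0.490705 MPa*m^0.5
sigma0 = sigma1 - k/sqrt(d1) = 114.5 - 0.490705*160.128 = 35.9244 MPa
sigma_y(d3) = 35.9244 + 0.490705 / sqrt(4.9e-05) = 106 MPa


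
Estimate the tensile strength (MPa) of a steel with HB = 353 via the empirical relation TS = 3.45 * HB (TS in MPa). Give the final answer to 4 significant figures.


TS (MPa) = 3.45 * HB
TS = 3.45 * 353
TS = 1218 MPa


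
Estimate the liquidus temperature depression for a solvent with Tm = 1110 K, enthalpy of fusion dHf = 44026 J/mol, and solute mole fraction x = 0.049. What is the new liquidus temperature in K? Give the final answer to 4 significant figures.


dT = R*Tm^2*x / dHf
dT = 8.314 * 1110^2 * 0.049 / 44026
dT = 11.401 K
T_new = 1110 - 11.401 = 1099 K


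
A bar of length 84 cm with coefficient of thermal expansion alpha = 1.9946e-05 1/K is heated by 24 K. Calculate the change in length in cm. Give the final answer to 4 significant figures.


dL = L0 * alpha * dT
dL = 84 * 1.9946e-05 * 24
dL = 0.04021 cm


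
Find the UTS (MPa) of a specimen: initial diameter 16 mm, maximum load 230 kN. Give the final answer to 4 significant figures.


A0 = pi*(d/2)^2 = pi*(16/2)^2 = 201.062 mm^2
UTS = F_max / A0 = 230*1000 / 201.062
UTS = 1144 MPa


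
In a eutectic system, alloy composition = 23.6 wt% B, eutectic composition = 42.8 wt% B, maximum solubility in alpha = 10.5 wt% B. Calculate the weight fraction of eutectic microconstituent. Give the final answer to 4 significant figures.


f_primary = (C_e - C0) / (C_e - C_alpha_max)
f_primary = (42.8 - 23.6) / (42.8 - 10.5)
f_primary = 0.594427
f_eutectic = 1 - 0.594427 = 0.4056


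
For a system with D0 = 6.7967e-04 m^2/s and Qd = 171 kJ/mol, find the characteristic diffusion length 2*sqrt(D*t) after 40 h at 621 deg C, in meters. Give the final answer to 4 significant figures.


Step 1: D = D0 * exp(-Qd/(R*T))
T = 894.15 K
D = 6.7967e-04 * exp(-171e3 / (8.314 * 894.15)) = 6.95703e-14 m^2/s
Step 2: L = 2*sqrt(D*t)
t = 40 h = 144000 s
L = 2*sqrt(6.95703e-14 * 144000) = 2.002e-04 m


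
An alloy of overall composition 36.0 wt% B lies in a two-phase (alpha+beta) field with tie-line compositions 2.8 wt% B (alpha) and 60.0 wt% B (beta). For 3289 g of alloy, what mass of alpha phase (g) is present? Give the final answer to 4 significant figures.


f_alpha = (C_beta - C0) / (C_beta - C_alpha)
f_alpha = (60.0 - 36.0) / (60.0 - 2.8) = 0.41958
m_alpha = f_alpha * m_total = 0.41958 * 3289 = 1380 g


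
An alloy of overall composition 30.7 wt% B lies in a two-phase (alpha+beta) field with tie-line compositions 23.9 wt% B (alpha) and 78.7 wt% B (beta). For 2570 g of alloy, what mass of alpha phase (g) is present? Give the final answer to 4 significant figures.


f_alpha = (C_beta - C0) / (C_beta - C_alpha)
f_alpha = (78.7 - 30.7) / (78.7 - 23.9) = 0.875912
m_alpha = f_alpha * m_total = 0.875912 * 2570 = 2251 g


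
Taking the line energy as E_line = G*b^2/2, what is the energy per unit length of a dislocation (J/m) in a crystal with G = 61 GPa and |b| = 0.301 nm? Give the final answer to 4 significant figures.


E = G*b^2/2
b = 0.301 nm = 3.01e-10 m
G = 61 GPa = 6.1e+10 Pa
E = 0.5 * 6.1e+10 * (3.01e-10)^2
E = 2.763e-09 J/m


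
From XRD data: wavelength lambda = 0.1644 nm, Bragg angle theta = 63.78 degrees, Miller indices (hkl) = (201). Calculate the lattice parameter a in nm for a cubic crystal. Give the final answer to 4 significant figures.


d = lambda / (2*sin(theta))
d = 0.1644 / (2*sin(63.78 deg))
d = 0.0916282 nm
a = d * sqrt(h^2+k^2+l^2) = 0.0916282 * sqrt(5)
a = 0.2049 nm


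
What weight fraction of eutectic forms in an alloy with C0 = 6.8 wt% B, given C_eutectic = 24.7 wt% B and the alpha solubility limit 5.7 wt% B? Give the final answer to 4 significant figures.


f_primary = (C_e - C0) / (C_e - C_alpha_max)
f_primary = (24.7 - 6.8) / (24.7 - 5.7)
f_primary = 0.942105
f_eutectic = 1 - 0.942105 = 0.05789


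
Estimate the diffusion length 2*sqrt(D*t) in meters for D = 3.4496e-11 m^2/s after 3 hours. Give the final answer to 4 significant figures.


t = 3 hr = 10800 s
Diffusion length = 2*sqrt(D*t)
= 2*sqrt(3.4496e-11 * 10800)
= 1.221e-03 m


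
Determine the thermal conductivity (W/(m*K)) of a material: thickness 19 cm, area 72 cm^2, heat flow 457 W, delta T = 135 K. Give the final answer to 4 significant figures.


k = Q*L / (A*dT)
L = 0.19 m, A = 7.2e-03 m^2
k = 457 * 0.19 / (7.2e-03 * 135)
k = 89.33 W/(m*K)


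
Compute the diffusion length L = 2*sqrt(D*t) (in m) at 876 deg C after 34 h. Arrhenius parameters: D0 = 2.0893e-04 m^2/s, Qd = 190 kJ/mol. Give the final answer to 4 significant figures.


Step 1: D = D0 * exp(-Qd/(R*T))
T = 1149.15 K
D = 2.0893e-04 * exp(-190e3 / (8.314 * 1149.15)) = 4.82208e-13 m^2/s
Step 2: L = 2*sqrt(D*t)
t = 34 h = 122400 s
L = 2*sqrt(4.82208e-13 * 122400) = 4.859e-04 m


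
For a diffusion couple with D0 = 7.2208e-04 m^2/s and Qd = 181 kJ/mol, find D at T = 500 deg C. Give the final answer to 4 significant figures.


D = D0 * exp(-Qd / (R*T))
T = 773.15 K
D = 7.2208e-04 * exp(-181e3 / (8.314 * 773.15))
D = 4.262e-16 m^2/s


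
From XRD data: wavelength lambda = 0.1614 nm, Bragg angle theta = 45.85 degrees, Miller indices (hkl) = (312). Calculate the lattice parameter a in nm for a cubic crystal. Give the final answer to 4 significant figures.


d = lambda / (2*sin(theta))
d = 0.1614 / (2*sin(45.85 deg))
d = 0.112471 nm
a = d * sqrt(h^2+k^2+l^2) = 0.112471 * sqrt(14)
a = 0.4208 nm


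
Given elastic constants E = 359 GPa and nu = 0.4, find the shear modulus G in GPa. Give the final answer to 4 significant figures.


G = E / (2*(1+nu))
G = 359 / (2*(1+0.4))
G = 128.2 GPa


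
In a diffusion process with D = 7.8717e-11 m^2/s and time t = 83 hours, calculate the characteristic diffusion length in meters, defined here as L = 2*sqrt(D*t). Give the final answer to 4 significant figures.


t = 83 hr = 298800 s
Diffusion length = 2*sqrt(D*t)
= 2*sqrt(7.8717e-11 * 298800)
= 9.7e-03 m


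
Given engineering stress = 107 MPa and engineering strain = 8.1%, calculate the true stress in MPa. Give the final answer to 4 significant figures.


sigma_true = sigma_eng * (1 + epsilon_eng)
sigma_true = 107 * (1 + 0.081)
sigma_true = 115.7 MPa


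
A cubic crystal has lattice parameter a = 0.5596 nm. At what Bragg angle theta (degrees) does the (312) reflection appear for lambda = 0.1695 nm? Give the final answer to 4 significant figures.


d = a / sqrt(h^2+k^2+l^2)
d = 0.5596 / sqrt(14) = 0.149559 nm
lambda = 2*d*sin(theta)  =>  sin(theta) = lambda / (2*d)
sin(theta) = 0.1695 / (2 * 0.149559) = 0.566665
theta = 34.52 deg


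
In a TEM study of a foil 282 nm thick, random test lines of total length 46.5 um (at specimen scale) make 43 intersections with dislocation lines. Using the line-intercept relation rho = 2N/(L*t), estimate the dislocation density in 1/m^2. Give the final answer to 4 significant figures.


rho = 2N / (L * t)
L = 46.5 um = 4.65e-05 m, t = 282 nm = 2.82e-07 m
rho = 2 * 43 / (4.65e-05 * 2.82e-07)
rho = 6.558e+12 1/m^2


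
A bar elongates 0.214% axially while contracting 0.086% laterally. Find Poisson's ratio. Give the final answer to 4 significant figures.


nu = -epsilon_lat / epsilon_axial
Lateral strain is contraction (negative), so using magnitudes:
nu = 0.086 / 0.214
nu = 0.4019


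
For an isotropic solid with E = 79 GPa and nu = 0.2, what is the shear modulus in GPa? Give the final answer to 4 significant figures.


G = E / (2*(1+nu))
G = 79 / (2*(1+0.2))
G = 32.92 GPa


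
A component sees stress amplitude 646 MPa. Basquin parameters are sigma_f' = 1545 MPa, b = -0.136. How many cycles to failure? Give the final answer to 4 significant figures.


sigma_a = sigma_f' * (2*Nf)^b
2*Nf = (sigma_a / sigma_f')^(1/b)
2*Nf = (646 / 1545)^(1/-0.136)
2*Nf = 608.876
Nf = 304.4 cycles


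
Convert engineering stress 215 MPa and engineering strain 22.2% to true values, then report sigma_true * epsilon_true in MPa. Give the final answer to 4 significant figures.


sigma_true = sigma_eng * (1 + epsilon_eng)
sigma_true = 215 * (1 + 0.222) = 262.73 MPa
epsilon_true = ln(1 + epsilon_eng)
epsilon_true = ln(1 + 0.222) = 0.200489
sigma_true * epsilon_true = 262.73 * 0.200489 = 52.67 MPa


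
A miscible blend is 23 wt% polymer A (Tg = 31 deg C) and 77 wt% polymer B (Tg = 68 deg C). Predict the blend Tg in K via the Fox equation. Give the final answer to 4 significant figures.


1/Tg = w1/Tg1 + w2/Tg2 (in Kelvin)
Tg1 = 304.15 K, Tg2 = 341.15 K
1/Tg = 0.23/304.15 + 0.77/341.15
Tg = 331.9 K


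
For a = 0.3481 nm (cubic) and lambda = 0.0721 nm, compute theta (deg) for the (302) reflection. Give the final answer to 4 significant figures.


d = a / sqrt(h^2+k^2+l^2)
d = 0.3481 / sqrt(13) = 0.0965456 nm
lambda = 2*d*sin(theta)  =>  sin(theta) = lambda / (2*d)
sin(theta) = 0.0721 / (2 * 0.0965456) = 0.373399
theta = 21.93 deg


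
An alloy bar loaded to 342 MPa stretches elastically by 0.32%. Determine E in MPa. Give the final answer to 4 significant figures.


E = sigma / epsilon
epsilon = 0.32% = 3.2e-03
E = 342 / 3.2e-03
E = 106900 MPa


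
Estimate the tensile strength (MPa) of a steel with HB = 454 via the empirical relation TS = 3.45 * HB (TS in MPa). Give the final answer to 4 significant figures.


TS (MPa) = 3.45 * HB
TS = 3.45 * 454
TS = 1566 MPa


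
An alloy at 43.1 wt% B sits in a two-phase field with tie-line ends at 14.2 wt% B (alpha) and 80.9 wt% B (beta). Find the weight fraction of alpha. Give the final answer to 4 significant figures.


f_alpha = (C_beta - C0) / (C_beta - C_alpha)
f_alpha = (80.9 - 43.1) / (80.9 - 14.2)
f_alpha = 0.5667


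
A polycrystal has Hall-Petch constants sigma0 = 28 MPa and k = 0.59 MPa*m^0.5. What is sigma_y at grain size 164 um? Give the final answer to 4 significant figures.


sigma_y = sigma0 + k / sqrt(d)
d = 164 um = 1.64e-04 m
sigma_y = 28 + 0.59 / sqrt(1.64e-04)
sigma_y = 74.07 MPa


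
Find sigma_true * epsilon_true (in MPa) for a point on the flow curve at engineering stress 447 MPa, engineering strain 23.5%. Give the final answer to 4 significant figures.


sigma_true = sigma_eng * (1 + epsilon_eng)
sigma_true = 447 * (1 + 0.235) = 552.045 MPa
epsilon_true = ln(1 + epsilon_eng)
epsilon_true = ln(1 + 0.235) = 0.211071
sigma_true * epsilon_true = 552.045 * 0.211071 = 116.5 MPa


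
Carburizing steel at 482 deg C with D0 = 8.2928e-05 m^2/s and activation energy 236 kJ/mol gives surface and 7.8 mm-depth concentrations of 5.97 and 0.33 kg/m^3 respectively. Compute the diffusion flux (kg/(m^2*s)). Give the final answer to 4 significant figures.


Step 1: D = D0 * exp(-Qd/(R*T))
T = 482 + 273.15 = 755.15 K
D = 8.2928e-05 * exp(-236e3 / (8.314 * 755.15)) = 3.92379e-21 m^2/s
Step 2: J = D * (C1 - C2) / dx
J = 3.92379e-21 * (5.97 - 0.33) / 7.8e-03
J = 2.837e-18 kg/(m^2*s)


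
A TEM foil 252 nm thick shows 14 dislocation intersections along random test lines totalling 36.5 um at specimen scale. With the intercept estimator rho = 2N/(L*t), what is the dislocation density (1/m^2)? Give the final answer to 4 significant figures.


rho = 2N / (L * t)
L = 36.5 um = 3.65e-05 m, t = 252 nm = 2.52e-07 m
rho = 2 * 14 / (3.65e-05 * 2.52e-07)
rho = 3.044e+12 1/m^2


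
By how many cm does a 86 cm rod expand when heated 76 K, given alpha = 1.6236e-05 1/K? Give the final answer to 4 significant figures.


dL = L0 * alpha * dT
dL = 86 * 1.6236e-05 * 76
dL = 0.1061 cm


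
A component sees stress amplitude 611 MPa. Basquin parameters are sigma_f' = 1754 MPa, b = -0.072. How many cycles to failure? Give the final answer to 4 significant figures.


sigma_a = sigma_f' * (2*Nf)^b
2*Nf = (sigma_a / sigma_f')^(1/b)
2*Nf = (611 / 1754)^(1/-0.072)
2*Nf = 2.29588e+06
Nf = 1.148e+06 cycles


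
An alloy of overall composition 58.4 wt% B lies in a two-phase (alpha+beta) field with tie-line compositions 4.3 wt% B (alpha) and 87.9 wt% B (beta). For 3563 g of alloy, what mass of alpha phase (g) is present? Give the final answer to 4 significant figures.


f_alpha = (C_beta - C0) / (C_beta - C_alpha)
f_alpha = (87.9 - 58.4) / (87.9 - 4.3) = 0.352871
m_alpha = f_alpha * m_total = 0.352871 * 3563 = 1257 g


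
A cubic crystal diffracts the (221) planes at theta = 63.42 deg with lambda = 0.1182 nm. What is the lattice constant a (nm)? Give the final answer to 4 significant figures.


d = lambda / (2*sin(theta))
d = 0.1182 / (2*sin(63.42 deg))
d = 0.0660844 nm
a = d * sqrt(h^2+k^2+l^2) = 0.0660844 * sqrt(9)
a = 0.1983 nm


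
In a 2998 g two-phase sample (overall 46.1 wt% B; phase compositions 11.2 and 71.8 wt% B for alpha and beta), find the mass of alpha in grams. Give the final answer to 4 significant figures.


f_alpha = (C_beta - C0) / (C_beta - C_alpha)
f_alpha = (71.8 - 46.1) / (71.8 - 11.2) = 0.424092
m_alpha = f_alpha * m_total = 0.424092 * 2998 = 1271 g


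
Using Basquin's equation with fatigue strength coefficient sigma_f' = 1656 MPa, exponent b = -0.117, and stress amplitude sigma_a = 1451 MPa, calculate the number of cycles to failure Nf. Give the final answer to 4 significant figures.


sigma_a = sigma_f' * (2*Nf)^b
2*Nf = (sigma_a / sigma_f')^(1/b)
2*Nf = (1451 / 1656)^(1/-0.117)
2*Nf = 3.09412
Nf = 1.547 cycles


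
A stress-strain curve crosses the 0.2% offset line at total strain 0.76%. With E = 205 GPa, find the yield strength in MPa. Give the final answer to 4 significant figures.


Offset strain = 0.002
Elastic strain at yield = total_strain - offset = 7.6e-03 - 0.002 = 5.6e-03
sigma_y = E * elastic_strain = 205000 * 5.6e-03
sigma_y = 1148 MPa


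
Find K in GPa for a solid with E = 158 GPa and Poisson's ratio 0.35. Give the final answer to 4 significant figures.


K = E / (3*(1-2*nu))
K = 158 / (3*(1-2*0.35))
K = 175.6 GPa


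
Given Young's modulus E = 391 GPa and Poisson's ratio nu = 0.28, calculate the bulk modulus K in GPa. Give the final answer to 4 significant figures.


K = E / (3*(1-2*nu))
K = 391 / (3*(1-2*0.28))
K = 296.2 GPa


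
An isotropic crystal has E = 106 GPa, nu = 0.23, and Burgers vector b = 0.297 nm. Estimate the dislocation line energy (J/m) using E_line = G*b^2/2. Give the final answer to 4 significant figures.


Step 1: G = E / (2*(1+nu))
G = 106 / (2*(1+0.23)) = 43.0894 GPa = 4.30894e+10 Pa
Step 2: E_line = G*b^2/2
b = 0.297 nm = 2.97e-10 m
E_line = 0.5 * 4.30894e+10 * (2.97e-10)^2 = 1.9e-09 J/m


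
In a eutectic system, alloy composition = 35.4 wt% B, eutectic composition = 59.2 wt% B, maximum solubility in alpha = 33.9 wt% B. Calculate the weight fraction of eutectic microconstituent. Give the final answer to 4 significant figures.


f_primary = (C_e - C0) / (C_e - C_alpha_max)
f_primary = (59.2 - 35.4) / (59.2 - 33.9)
f_primary = 0.940711
f_eutectic = 1 - 0.940711 = 0.05929


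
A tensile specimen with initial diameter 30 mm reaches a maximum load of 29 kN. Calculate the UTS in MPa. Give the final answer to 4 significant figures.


A0 = pi*(d/2)^2 = pi*(30/2)^2 = 706.858 mm^2
UTS = F_max / A0 = 29*1000 / 706.858
UTS = 41.03 MPa


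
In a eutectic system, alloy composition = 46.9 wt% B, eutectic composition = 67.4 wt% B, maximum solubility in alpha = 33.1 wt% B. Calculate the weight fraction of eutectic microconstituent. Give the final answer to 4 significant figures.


f_primary = (C_e - C0) / (C_e - C_alpha_max)
f_primary = (67.4 - 46.9) / (67.4 - 33.1)
f_primary = 0.597668
f_eutectic = 1 - 0.597668 = 0.4023


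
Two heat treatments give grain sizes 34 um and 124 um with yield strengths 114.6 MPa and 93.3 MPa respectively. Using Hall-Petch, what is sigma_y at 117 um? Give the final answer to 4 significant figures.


sigma_y = sigma0 + k / sqrt(d)
1/sqrt(d1) = 1/sqrt(3.4e-05) = 171.499;  1/sqrt(d2) = 89.8027
k = (sigma1 - sigma2) / (1/sqrt(d1) - 1/sqrt(d2)) = (114.6 - 93.3) / (171.499 - 89.8027) = 0.260723 MPa*m^0.5
sigma0 = sigma1 - k/sqrt(d1) = 114.6 - 0.260723*171.499 = 69.8864 MPa
sigma_y(d3) = 69.8864 + 0.260723 / sqrt(1.17e-04) = 93.99 MPa


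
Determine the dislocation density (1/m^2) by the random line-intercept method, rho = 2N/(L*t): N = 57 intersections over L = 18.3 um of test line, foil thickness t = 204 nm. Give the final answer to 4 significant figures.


rho = 2N / (L * t)
L = 18.3 um = 1.83e-05 m, t = 204 nm = 2.04e-07 m
rho = 2 * 57 / (1.83e-05 * 2.04e-07)
rho = 3.054e+13 1/m^2


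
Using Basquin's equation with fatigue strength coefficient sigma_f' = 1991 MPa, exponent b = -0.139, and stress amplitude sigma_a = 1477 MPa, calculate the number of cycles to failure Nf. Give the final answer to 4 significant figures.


sigma_a = sigma_f' * (2*Nf)^b
2*Nf = (sigma_a / sigma_f')^(1/b)
2*Nf = (1477 / 1991)^(1/-0.139)
2*Nf = 8.57091
Nf = 4.285 cycles


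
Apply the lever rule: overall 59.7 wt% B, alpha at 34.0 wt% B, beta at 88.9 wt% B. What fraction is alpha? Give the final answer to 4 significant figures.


f_alpha = (C_beta - C0) / (C_beta - C_alpha)
f_alpha = (88.9 - 59.7) / (88.9 - 34.0)
f_alpha = 0.5319


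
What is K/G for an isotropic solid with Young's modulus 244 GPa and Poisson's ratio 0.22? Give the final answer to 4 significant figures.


G = E / (2*(1+nu))
G = 244 / (2*(1+0.22)) = 100 GPa
K = E / (3*(1-2*nu))
K = 244 / (3*(1-2*0.22)) = 145.238 GPa
K/G = 145.238 / 100 = 1.452
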